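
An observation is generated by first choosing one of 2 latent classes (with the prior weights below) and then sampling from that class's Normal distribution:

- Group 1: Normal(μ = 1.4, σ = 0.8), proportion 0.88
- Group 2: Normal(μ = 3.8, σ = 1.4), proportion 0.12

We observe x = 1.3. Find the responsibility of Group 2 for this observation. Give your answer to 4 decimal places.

P(component k | x) = P(Z=k)·f_k(x) / marginal(x), where marginal(x) = Σ_j P(Z=j)·f_j(x).
Normal densities:
  L_1 = 0.494797
  L_2 = 0.057856
Prior × likelihood for each component:
  P(Z=1)·L_1 = 0.88 × 0.494797 = 0.435421
  P(Z=2)·L_2 = 0.12 × 0.057856 = 0.00694272
Evidence: 0.435421 + 0.00694272 = 0.442364
P(Group 2 | 1.3) ≈ 0.0157

0.0157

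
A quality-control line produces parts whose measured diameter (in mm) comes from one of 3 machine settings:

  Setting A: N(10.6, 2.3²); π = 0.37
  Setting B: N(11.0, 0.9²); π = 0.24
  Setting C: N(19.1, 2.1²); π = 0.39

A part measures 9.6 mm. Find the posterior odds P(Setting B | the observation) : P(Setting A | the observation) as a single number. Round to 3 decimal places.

0.543

The posterior odds equal the prior odds times the likelihood ratio: (w_i/w_j)·(f_i(x)/f_j(x)).
Component likelihoods at x = 9.6 mm:
  f_A = 0.15781
  f_B = 0.132198
  f_C = 6.83604e-06
Posterior odds = (w_B·f_B) / (w_A·f_A) = (0.24·0.132198) / (0.37·0.15781) = 0.0317275 / 0.0583896 ≈ 0.543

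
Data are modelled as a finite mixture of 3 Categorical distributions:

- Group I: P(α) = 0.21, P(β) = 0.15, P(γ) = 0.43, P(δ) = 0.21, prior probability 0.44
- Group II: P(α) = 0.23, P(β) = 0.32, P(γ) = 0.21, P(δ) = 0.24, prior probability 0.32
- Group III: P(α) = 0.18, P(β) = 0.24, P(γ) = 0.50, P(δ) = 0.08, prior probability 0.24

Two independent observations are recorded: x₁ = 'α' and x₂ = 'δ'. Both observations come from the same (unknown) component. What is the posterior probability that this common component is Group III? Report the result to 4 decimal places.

0.0853

The responsibility of component k is π_k f_k(x) divided by Σ_j π_j f_j(x).
Since both observations come from the same component, the likelihood for component k is f_k(x₁)·f_k(x₂).
  f_I = [P(α | comp) = 0.21] × [0.21] = 0.0441
  f_II = [P(α | comp) = 0.23] × [0.24] = 0.0552
  f_III = [P(α | comp) = 0.18] × [0.08] = 0.0144
Multiply by the mixture weights:
  π_I·f_I = 0.44 × 0.0441 = 0.019404
  π_II·f_II = 0.32 × 0.0552 = 0.017664
  π_III·f_III = 0.24 × 0.0144 = 0.003456
Normaliser: 0.019404 + 0.017664 + 0.003456 = 0.040524
P(Group III | data) = 0.003456 / 0.040524 ≈ 0.0853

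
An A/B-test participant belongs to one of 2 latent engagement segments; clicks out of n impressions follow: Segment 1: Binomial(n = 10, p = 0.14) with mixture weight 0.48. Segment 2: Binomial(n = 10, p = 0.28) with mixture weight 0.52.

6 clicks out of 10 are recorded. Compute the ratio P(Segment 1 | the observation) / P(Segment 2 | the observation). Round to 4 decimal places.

The posterior odds equal the prior odds times the likelihood ratio: (w_i/w_j)·(f_i(x)/f_j(x)).
Evaluate each component's likelihood at the observed value:
  p_1 = C(10,6)·0.14^6·0.86^4 = 210·7.52954e-06·0.547008 = 0.000864931
  p_2 = C(10,6)·0.28^6·0.72^4 = 210·0.00048189·0.268739 = 0.0271955
Posterior odds = (w_1·p_1) / (w_2·p_2) = (0.48·0.000864931) / (0.52·0.0271955) = 0.000415167 / 0.0141417 ≈ 0.0294

0.0294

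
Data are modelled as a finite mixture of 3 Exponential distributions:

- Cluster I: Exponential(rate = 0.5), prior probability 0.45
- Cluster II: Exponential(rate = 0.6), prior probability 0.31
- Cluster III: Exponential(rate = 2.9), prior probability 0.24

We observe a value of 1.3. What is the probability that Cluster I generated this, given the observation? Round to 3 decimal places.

0.537

P(component k | x) = P(Z=k)·f_k(x) / marginal(x), where marginal(x) = Σ_j P(Z=j)·f_j(x).
Component likelihoods at x = 1.3:
  p_I = 0.5·e^(−0.5·1.3) = 0.5·e^(−0.6500) = 0.261023
  p_II = 0.6·e^(−0.6·1.3) = 0.6·e^(−0.7800) = 0.275044
  p_III = 2.9·e^(−2.9·1.3) = 2.9·e^(−3.7700) = 0.066851
Unnormalised posteriors:
  P(Z=I)·p_I = 0.45 × 0.261023 = 0.11746
  P(Z=II)·p_II = 0.31 × 0.275044 = 0.0852635
  P(Z=III)·p_III = 0.24 × 0.066851 = 0.0160442
Evidence: 0.11746 + 0.0852635 + 0.0160442 = 0.218768
P(Cluster I | the observation) = 0.11746 / 0.218768 ≈ 0.537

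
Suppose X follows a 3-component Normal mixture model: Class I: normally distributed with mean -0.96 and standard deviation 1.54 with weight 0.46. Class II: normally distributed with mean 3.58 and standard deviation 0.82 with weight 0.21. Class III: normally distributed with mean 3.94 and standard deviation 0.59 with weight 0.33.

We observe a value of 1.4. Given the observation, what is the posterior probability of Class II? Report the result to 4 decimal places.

0.0749

By Bayes' theorem, P(k | x) = P(Z=k) f_k(x) / Σ_j P(Z=j) f_j(x).
Component likelihoods at x = 1.4:
  f_I = (1/(1.54·√(2π)))·exp(−(1.4−-0.96)²/(2·1.54²)) = 0.259053·exp(-1.17423) = 0.0800624
  f_II = (1/(0.82·√(2π)))·exp(−(1.4−3.58)²/(2·0.82²)) = 0.486515·exp(-3.53391) = 0.0142017
  f_III = (1/(0.59·√(2π)))·exp(−(1.4−3.94)²/(2·0.59²)) = 0.676173·exp(-9.26688) = 6.39005e-05
Unnormalised posteriors:
  P(Z=I)·f_I = 0.46 × 0.0800624 = 0.0368287
  P(Z=II)·f_II = 0.21 × 0.0142017 = 0.00298235
  P(Z=III)·f_III = 0.33 × 6.39005e-05 = 2.10872e-05
Normaliser: 0.0368287 + 0.00298235 + 2.10872e-05 = 0.0398321
Responsibility of Class II: 0.00298235 / 0.0398321 ≈ 0.0749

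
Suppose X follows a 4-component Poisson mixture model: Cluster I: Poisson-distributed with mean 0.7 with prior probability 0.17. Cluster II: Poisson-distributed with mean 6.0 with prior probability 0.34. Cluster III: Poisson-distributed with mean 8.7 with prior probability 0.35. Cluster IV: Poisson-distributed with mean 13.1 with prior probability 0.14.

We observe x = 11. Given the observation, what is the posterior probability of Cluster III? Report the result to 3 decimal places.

Apply Bayes' rule: the posterior for each component is proportional to its prior times its likelihood at x.
Component likelihoods at x = 11:
  p_I = 2.4599e-10
  p_II = 0.022529
  p_III = 0.0901974
  p_IV = 0.0999012
Weight by the priors:
  π_I·p_I = 0.17 × 2.4599e-10 = 4.18182e-11
  π_II·p_II = 0.34 × 0.022529 = 0.00765985
  π_III·p_III = 0.35 × 0.0901974 = 0.0315691
  π_IV·p_IV = 0.14 × 0.0999012 = 0.0139862
Normaliser: 4.18182e-11 + 0.00765985 + 0.0315691 + 0.0139862 = 0.0532151
P(Cluster III | the observation) = 0.0315691 / 0.0532151 ≈ 0.593

0.593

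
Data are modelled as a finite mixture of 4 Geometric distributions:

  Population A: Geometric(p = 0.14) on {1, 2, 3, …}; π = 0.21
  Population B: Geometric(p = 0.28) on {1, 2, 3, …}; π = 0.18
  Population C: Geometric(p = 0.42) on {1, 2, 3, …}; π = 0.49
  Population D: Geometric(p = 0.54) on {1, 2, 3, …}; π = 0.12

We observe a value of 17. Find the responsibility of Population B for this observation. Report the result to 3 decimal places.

0.090

The responsibility of component k is π_k f_k(x) divided by Σ_j π_j f_j(x).
Geometric probabilities:
  p_A = 0.14·(1−0.14)^16 = 0.14·0.0895314 = 0.0125344
  p_B = 0.28·(1−0.28)^16 = 0.28·0.00521579 = 0.00146042
  p_C = 0.42·(1−0.42)^16 = 0.42·0.000164002 = 6.88806e-05
  p_D = 0.54·(1−0.54)^16 = 0.54·4.01907e-06 = 2.1703e-06
Prior × likelihood for each component:
  π_A·p_A = 0.21 × 0.0125344 = 0.00263222
  π_B·p_B = 0.18 × 0.00146042 = 0.000262876
  π_C·p_C = 0.49 × 6.88806e-05 = 3.37515e-05
  π_D·p_D = 0.12 × 2.1703e-06 = 2.60436e-07
Denominator: 0.00263222 + 0.000262876 + 3.37515e-05 + 2.60436e-07 = 0.00292911
P(Population B | x) ≈ 0.090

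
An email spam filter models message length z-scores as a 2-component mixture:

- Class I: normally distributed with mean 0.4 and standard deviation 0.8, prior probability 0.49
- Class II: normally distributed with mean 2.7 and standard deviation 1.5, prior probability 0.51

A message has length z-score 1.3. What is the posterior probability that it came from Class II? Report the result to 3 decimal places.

P(component k | x) = P(Z=k)·f_k(x) / marginal(x), where marginal(x) = Σ_j P(Z=j)·f_j(x).
Normal densities:
  L_I = (1/(0.8·√(2π)))·exp(−(1.3−0.4)²/(2·0.8²)) = 0.498678·exp(-0.63281) = 0.264846
  L_II = (1/(1.5·√(2π)))·exp(−(1.3−2.7)²/(2·1.5²)) = 0.265962·exp(-0.43556) = 0.172052
Multiply by the mixture weights:
  P(Z=I)·L_I = 0.49 × 0.264846 = 0.129774
  P(Z=II)·L_II = 0.51 × 0.172052 = 0.0877465
Normaliser: 0.129774 + 0.0877465 = 0.217521
P(Class II | data) ≈ 0.403

0.403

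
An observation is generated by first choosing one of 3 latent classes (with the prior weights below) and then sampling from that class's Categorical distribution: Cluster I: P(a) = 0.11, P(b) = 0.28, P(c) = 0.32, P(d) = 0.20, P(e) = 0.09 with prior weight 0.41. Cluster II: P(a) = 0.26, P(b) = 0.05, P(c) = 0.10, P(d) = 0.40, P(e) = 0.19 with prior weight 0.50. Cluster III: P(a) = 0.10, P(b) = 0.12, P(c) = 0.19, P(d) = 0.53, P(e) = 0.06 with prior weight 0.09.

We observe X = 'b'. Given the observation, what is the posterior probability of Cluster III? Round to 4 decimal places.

Apply Bayes' rule: the posterior for each component is proportional to its prior times its likelihood at x.
Categorical probabilities:
  L_I = P(b | comp) = 0.28
  L_II = P(b | comp) = 0.05
  L_III = P(b | comp) = 0.12
Prior × likelihood for each component:
  π_I·L_I = 0.41 × 0.28 = 0.1148
  π_II·L_II = 0.50 × 0.05 = 0.025
  π_III·L_III = 0.09 × 0.12 = 0.0108
Marginal: 0.1148 + 0.025 + 0.0108 = 0.1506
So the posterior for Cluster III is 0.0108 / 0.1506 ≈ 0.0717.

0.0717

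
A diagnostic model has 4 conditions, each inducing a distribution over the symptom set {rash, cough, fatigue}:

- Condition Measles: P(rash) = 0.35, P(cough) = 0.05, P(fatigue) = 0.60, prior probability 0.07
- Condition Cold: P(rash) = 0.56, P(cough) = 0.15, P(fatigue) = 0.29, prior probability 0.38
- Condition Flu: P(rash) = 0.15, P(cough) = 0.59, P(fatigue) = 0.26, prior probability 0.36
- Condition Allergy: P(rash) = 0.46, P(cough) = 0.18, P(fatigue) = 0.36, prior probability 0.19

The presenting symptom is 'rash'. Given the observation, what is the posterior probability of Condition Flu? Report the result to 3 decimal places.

P(component k | x) = π_k·f_k(x) / marginal(x), where marginal(x) = Σ_j π_j·f_j(x).
Evaluate each component's likelihood at the observed value:
  p_Measles = P(rash | comp) = 0.35
  p_Cold = P(rash | comp) = 0.56
  p_Flu = P(rash | comp) = 0.15
  p_Allergy = P(rash | comp) = 0.46
Multiply by the mixture weights:
  π_Measles·p_Measles = 0.07 × 0.35 = 0.0245
  π_Cold·p_Cold = 0.38 × 0.56 = 0.2128
  π_Flu·p_Flu = 0.36 × 0.15 = 0.054
  π_Allergy·p_Allergy = 0.19 × 0.46 = 0.0874
Marginal: 0.0245 + 0.2128 + 0.054 + 0.0874 = 0.3787
Responsibility of Condition Flu: 0.054 / 0.3787 ≈ 0.143

0.143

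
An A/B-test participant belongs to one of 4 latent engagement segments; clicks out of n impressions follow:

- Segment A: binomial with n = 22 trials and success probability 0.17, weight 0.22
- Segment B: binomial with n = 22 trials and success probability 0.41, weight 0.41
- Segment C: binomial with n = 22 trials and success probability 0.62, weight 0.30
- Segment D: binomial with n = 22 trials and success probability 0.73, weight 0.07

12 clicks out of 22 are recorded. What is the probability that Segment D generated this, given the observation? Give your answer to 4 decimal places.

Apply Bayes' rule: the posterior for each component is proportional to its prior times its likelihood at x.
Evaluate each component's likelihood at the observed value:
  f_A = C(22,12)·0.17^12·0.83^10 = 646646·5.82622e-10·0.15516 = 5.84567e-05
  f_B = C(22,12)·0.41^12·0.59^10 = 646646·2.25635e-05·0.00511117 = 0.074575
  f_C = C(22,12)·0.62^12·0.38^10 = 646646·0.00322627·6.27821e-05 = 0.130979
  f_D = C(22,12)·0.73^12·0.27^10 = 646646·0.022902·2.05891e-06 = 0.0304915
Multiply by the mixture weights:
  w_A·f_A = 0.22 × 5.84567e-05 = 1.28605e-05
  w_B·f_B = 0.41 × 0.074575 = 0.0305757
  w_C·f_C = 0.30 × 0.130979 = 0.0392938
  w_D·f_D = 0.07 × 0.0304915 = 0.0021344
Marginal: 1.28605e-05 + 0.0305757 + 0.0392938 + 0.0021344 = 0.0720168
P(Segment D | x) = 0.0021344 / 0.0720168 ≈ 0.0296

0.0296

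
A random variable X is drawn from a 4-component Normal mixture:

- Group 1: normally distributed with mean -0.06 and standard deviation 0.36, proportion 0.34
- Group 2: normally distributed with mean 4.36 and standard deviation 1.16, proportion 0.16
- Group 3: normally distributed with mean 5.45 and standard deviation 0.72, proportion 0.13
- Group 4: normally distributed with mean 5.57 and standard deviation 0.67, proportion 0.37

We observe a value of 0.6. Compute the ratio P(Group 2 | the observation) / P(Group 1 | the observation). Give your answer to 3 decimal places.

0.004

The posterior odds equal the prior odds times the likelihood ratio: (P(Z=i)/P(Z=j))·(f_i(x)/f_j(x)).
Evaluate each component's likelihood at the observed value:
  f_1 = 0.20642
  f_2 = 0.00179881
  f_3 = 7.77105e-11
  f_4 = 6.70228e-13
Posterior odds = (P(Z=2)·f_2) / (P(Z=1)·f_1) = (0.16·0.00179881) / (0.34·0.20642) = 0.00028781 / 0.0701828 ≈ 0.004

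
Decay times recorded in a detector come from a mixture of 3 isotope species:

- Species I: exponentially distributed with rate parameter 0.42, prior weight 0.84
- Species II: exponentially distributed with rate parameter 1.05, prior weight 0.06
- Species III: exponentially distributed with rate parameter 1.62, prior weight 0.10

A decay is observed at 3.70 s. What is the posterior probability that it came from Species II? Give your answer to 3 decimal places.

0.017

Posterior ∝ prior × likelihood, so P(k | x) ∝ π_k f_k(x); normalise over all components.
Component likelihoods at x = 3.70 s:
  p_I = 0.42·e^(−0.42·3.70) = 0.42·e^(−1.5540) = 0.0887883
  p_II = 1.05·e^(−1.05·3.70) = 1.05·e^(−3.8850) = 0.0215752
  p_III = 1.62·e^(−1.62·3.70) = 1.62·e^(−5.9940) = 0.00403974
Prior × likelihood for each component:
  π_I·p_I = 0.84 × 0.0887883 = 0.0745822
  π_II·p_II = 0.06 × 0.0215752 = 0.00129451
  π_III·p_III = 0.10 × 0.00403974 = 0.000403974
Sum: 0.0745822 + 0.00129451 + 0.000403974 = 0.0762806
So the posterior for Species II is 0.00129451 / 0.0762806 ≈ 0.017.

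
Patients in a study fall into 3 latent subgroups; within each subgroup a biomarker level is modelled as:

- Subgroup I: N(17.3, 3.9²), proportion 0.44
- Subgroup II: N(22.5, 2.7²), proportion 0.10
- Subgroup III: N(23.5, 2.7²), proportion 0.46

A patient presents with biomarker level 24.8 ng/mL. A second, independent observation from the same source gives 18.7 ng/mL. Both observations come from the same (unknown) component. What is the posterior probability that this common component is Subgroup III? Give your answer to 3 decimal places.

0.597

By Bayes' theorem, P(k | x) = P(Z=k) f_k(x) / Σ_j P(Z=j) f_j(x).
Since both observations come from the same component, the likelihood for component k is f_k(x₁)·f_k(x₂).
  p_I = [0.0160985] × [0.0959099] = 0.00154401
  p_II = [0.102795] × [0.054881] = 0.00564151
  p_III = [0.131585] × [0.0304266] = 0.00400369
Prior × likelihood for each component:
  P(Z=I)·p_I = 0.44 × 0.00154401 = 0.000679363
  P(Z=II)·p_II = 0.10 × 0.00564151 = 0.000564151
  P(Z=III)·p_III = 0.46 × 0.00400369 = 0.0018417
Evidence: 0.000679363 + 0.000564151 + 0.0018417 = 0.00308521
So the posterior for Subgroup III is 0.0018417 / 0.00308521 ≈ 0.597.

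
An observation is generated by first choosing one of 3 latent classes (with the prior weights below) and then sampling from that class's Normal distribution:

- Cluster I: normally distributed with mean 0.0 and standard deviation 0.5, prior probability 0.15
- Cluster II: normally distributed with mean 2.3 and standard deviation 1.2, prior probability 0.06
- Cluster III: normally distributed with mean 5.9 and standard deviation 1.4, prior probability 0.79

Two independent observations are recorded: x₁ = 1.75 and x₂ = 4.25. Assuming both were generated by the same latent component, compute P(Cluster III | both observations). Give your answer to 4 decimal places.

0.1989

By Bayes' theorem, P(k | x) = π_k f_k(x) / Σ_j π_j f_j(x).
Since both observations come from the same component, the likelihood for component k is f_k(x₁)·f_k(x₂).
  L_I = [0.00174537] × [1.63325e-16] = 2.85061e-19
  L_II = [0.299304] × [0.0887819] = 0.0265728
  L_III = [0.00352137] × [0.142285] = 0.000501036
Weight by the priors:
  π_I·L_I = 0.15 × 2.85061e-19 = 4.27592e-20
  π_II·L_II = 0.06 × 0.0265728 = 0.00159437
  π_III·L_III = 0.79 × 0.000501036 = 0.000395819
Evidence: 4.27592e-20 + 0.00159437 + 0.000395819 = 0.00199019
So the posterior for Cluster III is 0.000395819 / 0.00199019 ≈ 0.1989.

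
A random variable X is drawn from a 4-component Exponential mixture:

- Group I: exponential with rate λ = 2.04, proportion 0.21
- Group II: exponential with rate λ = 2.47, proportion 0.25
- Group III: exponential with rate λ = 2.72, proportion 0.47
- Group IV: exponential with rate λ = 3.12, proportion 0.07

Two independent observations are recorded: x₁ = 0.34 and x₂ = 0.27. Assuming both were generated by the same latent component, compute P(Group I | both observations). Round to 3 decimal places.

P(component k | x) = P(Z=k)·f_k(x) / marginal(x), where marginal(x) = Σ_j P(Z=j)·f_j(x).
Since both observations come from the same component, the likelihood for component k is f_k(x₁)·f_k(x₂).
  L_I = [1.01954] × [1.17604] = 1.19901
  L_II = [1.06654] × [1.26784] = 1.3522
  L_III = [1.07878] × [1.30504] = 1.40785
  L_IV = [1.08008] × [1.34371] = 1.45131
Multiply by the mixture weights:
  P(Z=I)·L_I = 0.21 × 1.19901 = 0.251793
  P(Z=II)·L_II = 0.25 × 1.3522 = 0.338051
  P(Z=III)·L_III = 0.47 × 1.40785 = 0.66169
  P(Z=IV)·L_IV = 0.07 × 1.45131 = 0.101592
Evidence: 0.251793 + 0.338051 + 0.66169 + 0.101592 = 1.35313
Responsibility of Group I: 0.251793 / 1.35313 ≈ 0.186

0.186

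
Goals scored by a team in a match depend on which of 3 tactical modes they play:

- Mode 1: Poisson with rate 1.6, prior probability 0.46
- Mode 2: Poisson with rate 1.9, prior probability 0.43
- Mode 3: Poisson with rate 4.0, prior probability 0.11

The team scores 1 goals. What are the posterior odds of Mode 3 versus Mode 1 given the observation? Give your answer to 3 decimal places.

The posterior odds equal the prior odds times the likelihood ratio: (w_i/w_j)·(f_i(x)/f_j(x)).
Component likelihoods at x = 1 goals:
  f_1 = e^(−1.6)·1.6^1/1! = 0.323034
  f_2 = e^(−1.9)·1.9^1/1! = 0.28418
  f_3 = e^(−4.0)·4.0^1/1! = 0.0732626
Posterior odds = (w_3·f_3) / (w_1·f_1) = (0.11·0.0732626) / (0.46·0.323034) = 0.00805888 / 0.148596 ≈ 0.054

0.054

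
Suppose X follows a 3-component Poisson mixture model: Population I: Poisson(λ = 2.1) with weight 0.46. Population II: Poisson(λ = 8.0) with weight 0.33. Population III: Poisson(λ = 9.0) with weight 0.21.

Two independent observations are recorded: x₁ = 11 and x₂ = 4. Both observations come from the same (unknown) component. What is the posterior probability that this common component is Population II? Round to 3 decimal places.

Posterior ∝ prior × likelihood, so P(k | x) ∝ P(Z=k) f_k(x); normalise over all components.
Since both observations come from the same component, the likelihood for component k is f_k(x₁)·f_k(x₂).
  f_I = [e^(−2.1)·2.1^11/11! = 1.07458e-05] × [0.099231] = 1.06632e-06
  f_II = [e^(−8.0)·8.0^11/11! = 0.0721902] × [0.0572523] = 0.00413305
  f_III = [e^(−9.0)·9.0^11/11! = 0.0970201] × [0.0337372] = 0.00327318
Multiply by the mixture weights:
  P(Z=I)·f_I = 0.46 × 1.06632e-06 = 4.90505e-07
  P(Z=II)·f_II = 0.33 × 0.00413305 = 0.00136391
  P(Z=III)·f_III = 0.21 × 0.00327318 = 0.000687368
Normaliser: 4.90505e-07 + 0.00136391 + 0.000687368 = 0.00205177
P(Population II | x₁, x₂) = 0.00136391 / 0.00205177 ≈ 0.665

0.665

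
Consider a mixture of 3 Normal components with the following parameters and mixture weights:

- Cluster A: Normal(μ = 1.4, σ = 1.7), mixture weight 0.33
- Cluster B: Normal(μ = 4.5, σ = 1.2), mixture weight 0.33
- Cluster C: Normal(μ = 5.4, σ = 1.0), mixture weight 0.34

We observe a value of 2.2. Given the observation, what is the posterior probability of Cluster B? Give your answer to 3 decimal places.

0.200

By Bayes' theorem, P(k | x) = P(Z=k) f_k(x) / Σ_j P(Z=j) f_j(x).
Component likelihoods at x = 2.2:
  f_A = 0.210074
  f_B = 0.0529681
  f_C = 0.00238409
Prior × likelihood for each component:
  P(Z=A)·f_A = 0.33 × 0.210074 = 0.0693246
  P(Z=B)·f_B = 0.33 × 0.0529681 = 0.0174795
  P(Z=C)·f_C = 0.34 × 0.00238409 = 0.00081059
Marginal: 0.0693246 + 0.0174795 + 0.00081059 = 0.0876146
P(Cluster B | data) = 0.0174795 / 0.0876146 ≈ 0.200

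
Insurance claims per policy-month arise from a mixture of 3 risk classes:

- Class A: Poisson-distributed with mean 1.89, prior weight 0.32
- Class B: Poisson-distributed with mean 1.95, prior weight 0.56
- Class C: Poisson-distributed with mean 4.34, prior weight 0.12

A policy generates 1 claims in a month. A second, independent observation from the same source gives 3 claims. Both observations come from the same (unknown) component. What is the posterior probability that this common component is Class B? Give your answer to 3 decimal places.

0.620

P(component k | x) = π_k·f_k(x) / marginal(x), where marginal(x) = Σ_j π_j·f_j(x).
Since both observations come from the same component, the likelihood for component k is f_k(x₁)·f_k(x₂).
  L_A = [e^(−1.89)·1.89^1/1! = 0.285526] × [0.169988] = 0.0485359
  L_B = [e^(−1.95)·1.95^1/1! = 0.277434] × [0.175824] = 0.0487797
  L_C = [e^(−4.34)·4.34^1/1! = 0.0565785] × [0.177615] = 0.0100492
Weight by the priors:
  π_A·L_A = 0.32 × 0.0485359 = 0.0155315
  π_B·L_B = 0.56 × 0.0487797 = 0.0273166
  π_C·L_C = 0.12 × 0.0100492 = 0.0012059
Evidence: 0.0155315 + 0.0273166 + 0.0012059 = 0.044054
P(Class B | x₁, x₂) = 0.0273166 / 0.044054 ≈ 0.620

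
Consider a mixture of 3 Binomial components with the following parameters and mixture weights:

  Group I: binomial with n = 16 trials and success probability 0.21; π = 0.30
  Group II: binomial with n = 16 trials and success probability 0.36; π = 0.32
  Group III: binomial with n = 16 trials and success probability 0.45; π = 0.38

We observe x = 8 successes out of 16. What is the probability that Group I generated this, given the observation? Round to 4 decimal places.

0.0213

Apply Bayes' rule: the posterior for each component is proportional to its prior times its likelihood at x.
Binomial probabilities:
  L_I = 0.00738499
  L_II = 0.102197
  L_III = 0.181209
Unnormalised posteriors:
  w_I·L_I = 0.30 × 0.00738499 = 0.0022155
  w_II·L_II = 0.32 × 0.102197 = 0.0327031
  w_III·L_III = 0.38 × 0.181209 = 0.0688595
Marginal: 0.0022155 + 0.0327031 + 0.0688595 = 0.103778
P(Group I | the observation) = 0.0022155 / 0.103778 ≈ 0.0213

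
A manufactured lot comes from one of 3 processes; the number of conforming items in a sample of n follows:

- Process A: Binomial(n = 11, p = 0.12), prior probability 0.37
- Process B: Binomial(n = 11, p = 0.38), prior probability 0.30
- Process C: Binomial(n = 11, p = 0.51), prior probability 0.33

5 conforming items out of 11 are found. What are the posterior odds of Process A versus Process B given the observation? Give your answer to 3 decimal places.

0.032

Since P(k|x) ∝ π_k f_k(x), the posterior odds are π_i f_i(x) / (π_j f_j(x)).
Evaluate each component's likelihood at the observed value:
  p_A = 0.00533881
  p_B = 0.207927
  p_C = 0.220632
Odds = (0.37/0.30) × (0.00533881/0.207927) = 1.23333 × 0.0256764 ≈ 0.032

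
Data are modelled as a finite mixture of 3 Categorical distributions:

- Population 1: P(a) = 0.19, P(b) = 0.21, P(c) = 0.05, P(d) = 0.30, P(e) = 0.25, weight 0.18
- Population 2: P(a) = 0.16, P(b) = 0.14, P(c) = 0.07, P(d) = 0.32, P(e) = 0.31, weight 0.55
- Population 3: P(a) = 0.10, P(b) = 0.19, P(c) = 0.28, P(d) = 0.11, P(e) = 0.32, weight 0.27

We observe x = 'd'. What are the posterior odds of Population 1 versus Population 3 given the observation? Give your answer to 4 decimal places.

1.8182

Since P(k|x) ∝ π_k f_k(x), the posterior odds are π_i f_i(x) / (π_j f_j(x)).
Component likelihoods at x = 'd':
  L_1 = 0.3
  L_2 = 0.32
  L_3 = 0.11
0.054 / 0.0297 ≈ 1.8182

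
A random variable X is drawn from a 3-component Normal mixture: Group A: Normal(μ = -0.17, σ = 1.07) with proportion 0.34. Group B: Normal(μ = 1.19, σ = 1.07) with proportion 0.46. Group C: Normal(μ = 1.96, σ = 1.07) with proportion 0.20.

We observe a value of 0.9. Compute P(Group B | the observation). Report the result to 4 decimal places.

Apply Bayes' rule: the posterior for each component is proportional to its prior times its likelihood at x.
Evaluate each component's likelihood at the observed value:
  L_A = (1/(1.07·√(2π)))·exp(−(0.9−-0.17)²/(2·1.07²)) = 0.372843·exp(-0.50000) = 0.226141
  L_B = (1/(1.07·√(2π)))·exp(−(0.9−1.19)²/(2·1.07²)) = 0.372843·exp(-0.03673) = 0.359398
  L_C = (1/(1.07·√(2π)))·exp(−(0.9−1.96)²/(2·1.07²)) = 0.372843·exp(-0.49070) = 0.228254
Unnormalised posteriors:
  π_A·L_A = 0.34 × 0.226141 = 0.0768879
  π_B·L_B = 0.46 × 0.359398 = 0.165323
  π_C·L_C = 0.20 × 0.228254 = 0.0456509
Marginal: 0.0768879 + 0.165323 + 0.0456509 = 0.287862
P(Group B | data) = 0.165323 / 0.287862 ≈ 0.5743

0.5743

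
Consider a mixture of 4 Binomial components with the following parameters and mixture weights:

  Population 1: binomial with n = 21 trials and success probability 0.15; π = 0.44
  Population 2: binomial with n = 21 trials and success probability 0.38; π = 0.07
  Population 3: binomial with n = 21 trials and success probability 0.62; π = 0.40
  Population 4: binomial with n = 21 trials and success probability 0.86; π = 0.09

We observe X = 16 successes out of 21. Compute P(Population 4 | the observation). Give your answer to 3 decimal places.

Apply Bayes' rule: the posterior for each component is proportional to its prior times its likelihood at x.
Binomial probabilities:
  L_1 = 5.93059e-10
  L_2 = 0.000352403
  L_3 = 0.0768649
  L_4 = 0.0979847
Weight by the priors:
  π_1·L_1 = 0.44 × 5.93059e-10 = 2.60946e-10
  π_2·L_2 = 0.07 × 0.000352403 = 2.46682e-05
  π_3·L_3 = 0.40 × 0.0768649 = 0.030746
  π_4·L_4 = 0.09 × 0.0979847 = 0.00881863
Denominator: 2.60946e-10 + 2.46682e-05 + 0.030746 + 0.00881863 = 0.0395893
So the posterior for Population 4 is 0.00881863 / 0.0395893 ≈ 0.223.

0.223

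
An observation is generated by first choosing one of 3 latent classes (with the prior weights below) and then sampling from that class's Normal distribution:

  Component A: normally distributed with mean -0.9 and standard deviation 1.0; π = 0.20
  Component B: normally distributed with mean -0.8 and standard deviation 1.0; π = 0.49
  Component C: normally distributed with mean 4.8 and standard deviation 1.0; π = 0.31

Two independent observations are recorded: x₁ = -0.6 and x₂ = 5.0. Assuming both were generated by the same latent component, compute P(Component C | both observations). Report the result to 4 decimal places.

By Bayes' theorem, P(k | x) = π_k f_k(x) / Σ_j π_j f_j(x).
Since both observations come from the same component, the likelihood for component k is f_k(x₁)·f_k(x₂).
  p_A = [(1/(1.0·√(2π)))·exp(−(-0.6−-0.9)²/(2·1.0²)) = 0.398942·exp(-0.04500) = 0.381388] × [1.10158e-08] = 4.20128e-09
  p_B = [(1/(1.0·√(2π)))·exp(−(-0.6−-0.8)²/(2·1.0²)) = 0.398942·exp(-0.02000) = 0.391043] × [1.97732e-08] = 7.73216e-09
  p_C = [(1/(1.0·√(2π)))·exp(−(-0.6−4.8)²/(2·1.0²)) = 0.398942·exp(-14.58000) = 1.85736e-07] × [0.391043] = 7.26308e-08
Weight by the priors:
  π_A·p_A = 0.20 × 4.20128e-09 = 8.40256e-10
  π_B·p_B = 0.49 × 7.73216e-09 = 3.78876e-09
  π_C·p_C = 0.31 × 7.26308e-08 = 2.25155e-08
Denominator: 8.40256e-10 + 3.78876e-09 + 2.25155e-08 = 2.71446e-08
P(Component C | data) ≈ 0.8295

0.8295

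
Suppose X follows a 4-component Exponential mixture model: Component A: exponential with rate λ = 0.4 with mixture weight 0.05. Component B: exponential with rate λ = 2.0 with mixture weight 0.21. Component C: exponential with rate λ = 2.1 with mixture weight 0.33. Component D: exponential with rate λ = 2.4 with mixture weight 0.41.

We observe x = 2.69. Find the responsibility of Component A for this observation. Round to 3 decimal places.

Apply Bayes' rule: the posterior for each component is proportional to its prior times its likelihood at x.
Component likelihoods at x = 2.69:
  p_A = 0.4·e^(−0.4·2.69) = 0.4·e^(−1.0760) = 0.136383
  p_B = 2.0·e^(−2.0·2.69) = 2.0·e^(−5.3800) = 0.00921564
  p_C = 2.1·e^(−2.1·2.69) = 2.1·e^(−5.6490) = 0.00739418
  p_D = 2.4·e^(−2.4·2.69) = 2.4·e^(−6.4560) = 0.00377056
Unnormalised posteriors:
  P(Z=A)·p_A = 0.05 × 0.136383 = 0.00681913
  P(Z=B)·p_B = 0.21 × 0.00921564 = 0.00193529
  P(Z=C)·p_C = 0.33 × 0.00739418 = 0.00244008
  P(Z=D)·p_D = 0.41 × 0.00377056 = 0.00154593
Normaliser: 0.00681913 + 0.00193529 + 0.00244008 + 0.00154593 = 0.0127404
Responsibility of Component A: 0.00681913 / 0.0127404 ≈ 0.535

0.535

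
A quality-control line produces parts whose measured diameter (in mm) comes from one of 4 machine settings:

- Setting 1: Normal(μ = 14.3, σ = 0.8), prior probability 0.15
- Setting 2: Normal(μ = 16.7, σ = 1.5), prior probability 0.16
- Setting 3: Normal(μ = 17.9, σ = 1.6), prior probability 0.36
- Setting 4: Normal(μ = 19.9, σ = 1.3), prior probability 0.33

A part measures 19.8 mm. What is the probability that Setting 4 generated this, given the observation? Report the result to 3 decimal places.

0.672

Apply Bayes' rule: the posterior for each component is proportional to its prior times its likelihood at x.
Normal densities:
  L_1 = (1/(0.8·√(2π)))·exp(−(19.8−14.3)²/(2·0.8²)) = 0.498678·exp(-23.63281) = 2.71782e-11
  L_2 = (1/(1.5·√(2π)))·exp(−(19.8−16.7)²/(2·1.5²)) = 0.265962·exp(-2.13556) = 0.031431
  L_3 = (1/(1.6·√(2π)))·exp(−(19.8−17.9)²/(2·1.6²)) = 0.249339·exp(-0.70508) = 0.123191
  L_4 = (1/(1.3·√(2π)))·exp(−(19.8−19.9)²/(2·1.3²)) = 0.306879·exp(-0.00296) = 0.305972
Multiply by the mixture weights:
  P(Z=1)·L_1 = 0.15 × 2.71782e-11 = 4.07672e-12
  P(Z=2)·L_2 = 0.16 × 0.031431 = 0.00502897
  P(Z=3)·L_3 = 0.36 × 0.123191 = 0.0443487
  P(Z=4)·L_4 = 0.33 × 0.305972 = 0.100971
Sum: 4.07672e-12 + 0.00502897 + 0.0443487 + 0.100971 = 0.150348
P(Setting 4 | 19.8 mm) ≈ 0.672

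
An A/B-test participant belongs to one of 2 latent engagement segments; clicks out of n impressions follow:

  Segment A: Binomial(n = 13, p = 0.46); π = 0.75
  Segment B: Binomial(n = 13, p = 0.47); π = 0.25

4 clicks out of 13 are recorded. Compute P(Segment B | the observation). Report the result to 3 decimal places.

Apply Bayes' rule: the posterior for each component is proportional to its prior times its likelihood at x.
Component likelihoods at x = 4 clicks out of 13:
  f_A = C(13,4)·0.46^4·0.54^9 = 715·0.0447746·0.00390431 = 0.124992
  f_B = C(13,4)·0.47^4·0.53^9 = 715·0.0487968·0.00329976 = 0.115128
Unnormalised posteriors:
  w_A·f_A = 0.75 × 0.124992 = 0.0937438
  w_B·f_B = 0.25 × 0.115128 = 0.028782
Normaliser: 0.0937438 + 0.028782 = 0.122526
P(Segment B | 4 clicks out of 13) ≈ 0.235

0.235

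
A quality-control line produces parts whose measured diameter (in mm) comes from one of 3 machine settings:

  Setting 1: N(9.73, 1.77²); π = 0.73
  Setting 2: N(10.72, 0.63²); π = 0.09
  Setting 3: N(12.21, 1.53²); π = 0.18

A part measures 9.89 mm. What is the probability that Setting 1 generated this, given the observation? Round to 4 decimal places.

0.8086

By Bayes' theorem, P(k | x) = π_k f_k(x) / Σ_j π_j f_j(x).
Component likelihoods at x = 9.89 mm:
  L_1 = (1/(1.77·√(2π)))·exp(−(9.89−9.73)²/(2·1.77²)) = 0.225391·exp(-0.00409) = 0.224472
  L_2 = (1/(0.63·√(2π)))·exp(−(9.89−10.72)²/(2·0.63²)) = 0.633242·exp(-0.86785) = 0.265868
  L_3 = (1/(1.53·√(2π)))·exp(−(9.89−12.21)²/(2·1.53²)) = 0.260747·exp(-1.14964) = 0.0825914
Multiply by the mixture weights:
  π_1·L_1 = 0.73 × 0.224472 = 0.163865
  π_2·L_2 = 0.09 × 0.265868 = 0.0239282
  π_3·L_3 = 0.18 × 0.0825914 = 0.0148665
Normaliser: 0.163865 + 0.0239282 + 0.0148665 = 0.202659
So the posterior for Setting 1 is 0.163865 / 0.202659 ≈ 0.8086.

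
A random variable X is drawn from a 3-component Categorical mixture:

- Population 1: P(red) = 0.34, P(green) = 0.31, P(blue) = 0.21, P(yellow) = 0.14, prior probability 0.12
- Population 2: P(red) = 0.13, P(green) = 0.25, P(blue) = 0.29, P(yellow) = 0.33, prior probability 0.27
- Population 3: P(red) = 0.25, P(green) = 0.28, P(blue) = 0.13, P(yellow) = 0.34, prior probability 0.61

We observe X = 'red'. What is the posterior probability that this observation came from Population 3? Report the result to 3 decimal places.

The responsibility of component k is w_k f_k(x) divided by Σ_j w_j f_j(x).
Evaluate each component's likelihood at the observed value:
  f_1 = 0.34
  f_2 = 0.13
  f_3 = 0.25
Prior × likelihood for each component:
  w_1·f_1 = 0.12 × 0.34 = 0.0408
  w_2·f_2 = 0.27 × 0.13 = 0.0351
  w_3·f_3 = 0.61 × 0.25 = 0.1525
Denominator: 0.0408 + 0.0351 + 0.1525 = 0.2284
Responsibility of Population 3: 0.1525 / 0.2284 ≈ 0.668

0.668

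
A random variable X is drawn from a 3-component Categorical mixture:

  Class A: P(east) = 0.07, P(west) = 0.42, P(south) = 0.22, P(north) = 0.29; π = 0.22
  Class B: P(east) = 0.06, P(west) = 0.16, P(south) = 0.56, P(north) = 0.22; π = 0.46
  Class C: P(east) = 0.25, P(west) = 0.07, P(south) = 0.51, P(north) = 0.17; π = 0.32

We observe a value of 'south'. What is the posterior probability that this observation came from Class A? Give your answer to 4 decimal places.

0.1032

The responsibility of component k is π_k f_k(x) divided by Σ_j π_j f_j(x).
Categorical probabilities:
  L_A = 0.22
  L_B = 0.56
  L_C = 0.51
Weight by the priors:
  π_A·L_A = 0.22 × 0.22 = 0.0484
  π_B·L_B = 0.46 × 0.56 = 0.2576
  π_C·L_C = 0.32 × 0.51 = 0.1632
Marginal: 0.0484 + 0.2576 + 0.1632 = 0.4692
Responsibility of Class A: 0.0484 / 0.4692 ≈ 0.1032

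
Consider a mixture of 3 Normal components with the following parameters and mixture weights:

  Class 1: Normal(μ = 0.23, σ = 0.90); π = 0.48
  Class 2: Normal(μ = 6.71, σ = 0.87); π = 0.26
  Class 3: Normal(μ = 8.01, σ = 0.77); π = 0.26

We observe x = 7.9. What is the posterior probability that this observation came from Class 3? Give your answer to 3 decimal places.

Posterior ∝ prior × likelihood, so P(k | x) ∝ w_k f_k(x); normalise over all components.
Normal densities:
  p_1 = 7.50998e-17
  p_2 = 0.179939
  p_3 = 0.512847
Unnormalised posteriors:
  w_1·p_1 = 0.48 × 7.50998e-17 = 3.60479e-17
  w_2·p_2 = 0.26 × 0.179939 = 0.0467842
  w_3·p_3 = 0.26 × 0.512847 = 0.13334
Normaliser: 3.60479e-17 + 0.0467842 + 0.13334 = 0.180124
So the posterior for Class 3 is 0.13334 / 0.180124 ≈ 0.740.

0.740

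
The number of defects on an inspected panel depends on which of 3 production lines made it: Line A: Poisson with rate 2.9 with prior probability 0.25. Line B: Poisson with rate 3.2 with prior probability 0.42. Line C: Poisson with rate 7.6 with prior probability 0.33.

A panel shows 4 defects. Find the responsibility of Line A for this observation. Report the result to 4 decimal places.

0.2931

Apply Bayes' rule: the posterior for each component is proportional to its prior times its likelihood at x.
Poisson probabilities:
  p_A = e^(−2.9)·2.9^4/4! = 0.162154
  p_B = e^(−3.2)·3.2^4/4! = 0.178093
  p_C = e^(−7.6)·7.6^4/4! = 0.0695673
Unnormalised posteriors:
  π_A·p_A = 0.25 × 0.162154 = 0.0405384
  π_B·p_B = 0.42 × 0.178093 = 0.074799
  π_C·p_C = 0.33 × 0.0695673 = 0.0229572
Evidence: 0.0405384 + 0.074799 + 0.0229572 = 0.138295
So the posterior for Line A is 0.0405384 / 0.138295 ≈ 0.2931.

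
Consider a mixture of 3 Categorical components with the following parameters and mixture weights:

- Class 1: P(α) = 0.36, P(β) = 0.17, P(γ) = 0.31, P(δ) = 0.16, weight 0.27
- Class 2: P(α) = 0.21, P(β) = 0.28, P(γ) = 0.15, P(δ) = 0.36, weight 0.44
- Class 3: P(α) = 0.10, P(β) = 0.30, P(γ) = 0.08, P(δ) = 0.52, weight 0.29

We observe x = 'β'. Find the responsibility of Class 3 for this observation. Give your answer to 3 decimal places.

0.340

P(component k | x) = w_k·f_k(x) / marginal(x), where marginal(x) = Σ_j w_j·f_j(x).
Categorical probabilities:
  L_1 = P(β | comp) = 0.17
  L_2 = P(β | comp) = 0.28
  L_3 = P(β | comp) = 0.30
Multiply by the mixture weights:
  w_1·L_1 = 0.27 × 0.17 = 0.0459
  w_2·L_2 = 0.44 × 0.28 = 0.1232
  w_3·L_3 = 0.29 × 0.3 = 0.087
Marginal: 0.0459 + 0.1232 + 0.087 = 0.2561
So the posterior for Class 3 is 0.087 / 0.2561 ≈ 0.340.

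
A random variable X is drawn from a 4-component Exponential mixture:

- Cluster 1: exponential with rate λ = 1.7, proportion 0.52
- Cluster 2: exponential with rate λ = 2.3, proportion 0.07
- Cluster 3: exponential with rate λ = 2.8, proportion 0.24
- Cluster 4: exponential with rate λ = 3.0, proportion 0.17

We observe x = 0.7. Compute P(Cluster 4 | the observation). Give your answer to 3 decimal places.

Apply Bayes' rule: the posterior for each component is proportional to its prior times its likelihood at x.
Evaluate each component's likelihood at the observed value:
  L_1 = 1.7·e^(−1.7·0.7) = 1.7·e^(−1.1900) = 0.517176
  L_2 = 2.3·e^(−2.3·0.7) = 2.3·e^(−1.6100) = 0.459742
  L_3 = 2.8·e^(−2.8·0.7) = 2.8·e^(−1.9600) = 0.394404
  L_4 = 3.0·e^(−3.0·0.7) = 3.0·e^(−2.1000) = 0.367369
Weight by the priors:
  P(Z=1)·L_1 = 0.52 × 0.517176 = 0.268932
  P(Z=2)·L_2 = 0.07 × 0.459742 = 0.0321819
  P(Z=3)·L_3 = 0.24 × 0.394404 = 0.0946569
  P(Z=4)·L_4 = 0.17 × 0.367369 = 0.0624528
Sum: 0.268932 + 0.0321819 + 0.0946569 + 0.0624528 = 0.458223
Responsibility of Cluster 4: 0.0624528 / 0.458223 ≈ 0.136

0.136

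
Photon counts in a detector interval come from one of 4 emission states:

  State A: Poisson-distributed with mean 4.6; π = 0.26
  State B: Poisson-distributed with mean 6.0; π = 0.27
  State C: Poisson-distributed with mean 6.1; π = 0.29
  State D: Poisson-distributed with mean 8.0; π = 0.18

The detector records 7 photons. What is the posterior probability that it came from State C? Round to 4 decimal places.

P(component k | x) = π_k·f_k(x) / marginal(x), where marginal(x) = Σ_j π_j·f_j(x).
Poisson probabilities:
  p_A = e^(−4.6)·4.6^7/7! = 0.08692
  p_B = e^(−6.0)·6.0^7/7! = 0.137677
  p_C = e^(−6.1)·6.1^7/7! = 0.139856
  p_D = e^(−8.0)·8.0^7/7! = 0.139587
Unnormalised posteriors:
  π_A·p_A = 0.26 × 0.08692 = 0.0225992
  π_B·p_B = 0.27 × 0.137677 = 0.0371728
  π_C·p_C = 0.29 × 0.139856 = 0.0405583
  π_D·p_D = 0.18 × 0.139587 = 0.0251256
Denominator: 0.0225992 + 0.0371728 + 0.0405583 + 0.0251256 = 0.125456
Responsibility of State C: 0.0405583 / 0.125456 ≈ 0.3233

0.3233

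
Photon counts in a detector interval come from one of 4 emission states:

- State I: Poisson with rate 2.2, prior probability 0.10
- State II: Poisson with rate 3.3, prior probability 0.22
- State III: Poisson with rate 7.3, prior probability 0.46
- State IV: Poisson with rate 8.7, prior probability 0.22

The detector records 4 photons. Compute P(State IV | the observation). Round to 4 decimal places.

Posterior ∝ prior × likelihood, so P(k | x) ∝ π_k f_k(x); normalise over all components.
Evaluate each component's likelihood at the observed value:
  f_I = 0.108151
  f_II = 0.182252
  f_III = 0.0799338
  f_IV = 0.0397653
Unnormalised posteriors:
  π_I·f_I = 0.10 × 0.108151 = 0.0108151
  π_II·f_II = 0.22 × 0.182252 = 0.0400955
  π_III·f_III = 0.46 × 0.0799338 = 0.0367695
  π_IV·f_IV = 0.22 × 0.0397653 = 0.00874836
Evidence: 0.0108151 + 0.0400955 + 0.0367695 + 0.00874836 = 0.0964285
Responsibility of State IV: 0.00874836 / 0.0964285 ≈ 0.0907

0.0907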